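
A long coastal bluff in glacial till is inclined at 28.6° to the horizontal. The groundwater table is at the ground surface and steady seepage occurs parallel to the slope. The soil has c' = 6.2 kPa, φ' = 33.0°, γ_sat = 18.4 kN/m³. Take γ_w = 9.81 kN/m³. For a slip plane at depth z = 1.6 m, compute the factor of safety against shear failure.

FS = 1.06

With seepage parallel to the slope and the water table at the surface, the effective normal stress on the slip plane uses the buoyant unit weight γ' = γ_sat − γ_w while the driving shear stress uses γ_sat:
FS = [c' + γ' z cos²β tanφ'] / [γ_sat z sinβ cosβ]
γ' = 18.4 − 9.81 = 8.59 kN/m³
Numerator = 6.2 + 8.59·1.6·cos²28.6°·tan33.0° = 6.2 + 8.59·1.6·0.7709·0.6494 = 13.080 kPa
Denominator = 18.4·1.6·sin28.6°·cos28.6° = 18.4·1.6·0.4787·0.8780 = 12.373 kPa
FS = 13.080 / 12.373 = 1.057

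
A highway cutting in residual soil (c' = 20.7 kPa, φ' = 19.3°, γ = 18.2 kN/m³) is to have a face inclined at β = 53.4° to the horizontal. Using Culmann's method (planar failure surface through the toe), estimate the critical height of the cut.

H_c = 20.05 m

Culmann's analysis gives the critical failure plane at α_cr = (β + φ')/2 = (53.4 + 19.3)/2 = 36.4°, and the critical height
H_c = (4c'/γ) · sinβ cosφ' / [1 − cos(β − φ')]
    = (4·20.7/18.2) · sin53.4°·cos19.3° / [1 − cos(34.1°)]
    = 4.549 · 0.8028·0.9438 / [1 − 0.8281]
    = 4.549 · 0.7577 / 0.1719
    = 20.05 m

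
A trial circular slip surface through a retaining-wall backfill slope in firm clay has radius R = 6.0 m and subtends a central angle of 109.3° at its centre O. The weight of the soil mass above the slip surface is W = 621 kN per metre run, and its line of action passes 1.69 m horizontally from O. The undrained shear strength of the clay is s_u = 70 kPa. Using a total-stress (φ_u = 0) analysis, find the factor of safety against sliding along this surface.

FS = 4.58

Taking moments about the centre O, the resisting moment is provided by the undrained shear strength acting along the arc:
Arc length L_a = R·θ = 6.0·(109.3°·π/180) = 6.0·1.9076 = 11.45 m
M_R = s_u·L_a·R = 70·11.45·6.0 = 4807.3 kN·m/m
M_D = W·d = 621·1.69 = 1049.5 kN·m/m
FS = M_R / M_D = 4807.3 / 1049.5 = 4.581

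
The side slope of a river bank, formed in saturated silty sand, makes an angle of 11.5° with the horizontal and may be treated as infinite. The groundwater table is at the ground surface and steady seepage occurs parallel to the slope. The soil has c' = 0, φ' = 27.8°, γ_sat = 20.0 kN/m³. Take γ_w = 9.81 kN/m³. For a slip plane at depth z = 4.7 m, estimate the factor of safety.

With seepage parallel to the slope and the water table at the surface, the effective normal stress on the slip plane uses the buoyant unit weight γ' = γ_sat − γ_w while the driving shear stress uses γ_sat:
FS = [c' + γ' z cos²β tanφ'] / [γ_sat z sinβ cosβ]
(For c' = 0 this reduces to FS = (γ'/γ_sat)·tanφ'/tanβ.)
γ' = 20.0 − 9.81 = 10.19 kN/m³
Numerator = 0.0 + 10.19·4.7·cos²11.5°·tan27.8° = 0.0 + 10.19·4.7·0.9603·0.5272 = 24.247 kPa
Denominator = 20.0·4.7·sin11.5°·cos11.5° = 20.0·4.7·0.1994·0.9799 = 18.364 kPa
FS = 24.247 / 18.364 = 1.320

FS = 1.32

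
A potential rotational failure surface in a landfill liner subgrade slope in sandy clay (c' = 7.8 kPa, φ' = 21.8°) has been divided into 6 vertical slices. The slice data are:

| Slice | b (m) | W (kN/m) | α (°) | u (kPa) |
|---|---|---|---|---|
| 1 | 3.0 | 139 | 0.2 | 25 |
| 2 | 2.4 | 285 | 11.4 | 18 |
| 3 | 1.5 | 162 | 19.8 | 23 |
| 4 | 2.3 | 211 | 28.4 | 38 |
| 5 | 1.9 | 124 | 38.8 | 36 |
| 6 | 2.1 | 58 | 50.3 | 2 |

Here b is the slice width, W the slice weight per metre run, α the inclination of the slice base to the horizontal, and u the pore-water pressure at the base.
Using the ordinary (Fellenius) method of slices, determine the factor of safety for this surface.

Ordinary method of slices: FS = Σ[c'·Δl_i + (W_i cosα_i − u_i·Δl_i)·tanφ'] / Σ W_i sinα_i, with Δl_i = b_i / cosα_i.
Slice 1: Δl = 3.0/cos0.2° = 3.000 m; N'_1 = 139·cos0.2° − 25·3.000 = 64.0; c'Δl = 23.40; W sinα = 0.5
Slice 2: Δl = 2.4/cos11.4° = 2.448 m; N'_2 = 285·cos11.4° − 18·2.448 = 235.3; c'Δl = 19.10; W sinα = 56.3
Slice 3: Δl = 1.5/cos19.8° = 1.594 m; N'_3 = 162·cos19.8° − 23·1.594 = 115.8; c'Δl = 12.44; W sinα = 54.9
Slice 4: Δl = 2.3/cos28.4° = 2.615 m; N'_4 = 211·cos28.4° − 38·2.615 = 86.2; c'Δl = 20.39; W sinα = 100.4
Slice 5: Δl = 1.9/cos38.8° = 2.438 m; N'_5 = 124·cos38.8° − 36·2.438 = 8.9; c'Δl = 19.02; W sinα = 77.7
Slice 6: Δl = 2.1/cos50.3° = 3.288 m; N'_6 = 58·cos50.3° − 2·3.288 = 30.5; c'Δl = 25.64; W sinα = 44.6
Σc'Δl = 120.0 kN/m; ΣN' = 540.7 kN/m; ΣW sinα = 334.4 kN/m
Resisting = 120.0 + 540.7·tan21.8° = 120.0 + 216.2 = 336.2 kN/m
FS = 336.2 / 334.4 = 1.006

FS = 1.01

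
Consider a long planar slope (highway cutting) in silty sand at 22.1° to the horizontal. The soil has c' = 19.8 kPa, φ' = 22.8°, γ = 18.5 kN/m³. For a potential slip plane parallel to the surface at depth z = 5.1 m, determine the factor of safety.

For an infinite slope with a slip plane parallel to the surface (no pore pressure): FS = [c' + γz cos²β tanφ'] / [γz sinβ cosβ].
γz = 18.5·5.1 = 94.35 kN/m²
Numerator = 19.8 + 94.35·cos²22.1°·tan22.8° = 19.8 + 94.35·0.8585·0.4204 = 53.847 kPa
Denominator = 94.35·sin22.1°·cos22.1° = 94.35·0.3762·0.9265 = 32.889 kPa
FS = 53.847 / 32.889 = 1.637

FS = 1.64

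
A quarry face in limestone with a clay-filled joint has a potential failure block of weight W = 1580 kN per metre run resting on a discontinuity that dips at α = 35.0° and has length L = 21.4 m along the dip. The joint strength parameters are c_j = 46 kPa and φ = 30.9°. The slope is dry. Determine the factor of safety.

FS = 1.94

Resolving the block weight along and normal to the plane and applying the Mohr–Coulomb strength on the joint:
N' = W cosα = 1580·cos35.0° = 1294.3 kN/m
Driving force T = W sinα = 1580·sin35.0° = 906.3 kN/m
Resisting force R = c_j·L + N'·tanφ = 46·21.4 + 1294.3·tan30.9° = 984.4 + 774.6 = 1759.0 kN/m
FS = R / T = 1759.0 / 906.3 = 1.941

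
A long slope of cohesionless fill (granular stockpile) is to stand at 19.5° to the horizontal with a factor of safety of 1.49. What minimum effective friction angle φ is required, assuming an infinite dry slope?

φ = 27.8°

FS = tanφ/tanβ ⇒ tanφ = FS · tanβ = 1.49 · tan19.5° = 0.5276
φ = arctan(0.5276) = 27.82°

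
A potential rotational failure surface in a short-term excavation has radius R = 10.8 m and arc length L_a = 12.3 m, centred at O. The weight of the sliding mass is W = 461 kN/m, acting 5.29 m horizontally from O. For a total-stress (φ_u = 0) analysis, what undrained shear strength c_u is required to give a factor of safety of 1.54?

FS = c_u·L_a·R / (W·d), so c_u = FS·W·d / (L_a·R).
c_u = 1.54·461·5.29 / (12.30·10.8) = 3755.6 / 132.84 = 28.27 kPa

c_u = 28.3 kPa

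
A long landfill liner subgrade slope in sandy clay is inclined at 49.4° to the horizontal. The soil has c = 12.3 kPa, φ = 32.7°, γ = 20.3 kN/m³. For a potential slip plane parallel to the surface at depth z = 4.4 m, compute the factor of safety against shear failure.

For an infinite slope with a slip plane parallel to the surface (no pore pressure): FS = [c + γz cos²β tanφ] / [γz sinβ cosβ].
γz = 20.3·4.4 = 89.32 kN/m²
Numerator = 12.3 + 89.32·cos²49.4°·tan32.7° = 12.3 + 89.32·0.4235·0.6420 = 36.585 kPa
Denominator = 89.32·sin49.4°·cos49.4° = 89.32·0.7593·0.6508 = 44.134 kPa
FS = 36.585 / 44.134 = 0.829

FS = 0.83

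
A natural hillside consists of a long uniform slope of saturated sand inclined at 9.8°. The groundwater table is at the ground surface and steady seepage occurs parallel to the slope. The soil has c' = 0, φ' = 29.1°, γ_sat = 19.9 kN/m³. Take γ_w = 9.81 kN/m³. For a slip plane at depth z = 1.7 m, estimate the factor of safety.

With seepage parallel to the slope and the water table at the surface, the effective normal stress on the slip plane uses the buoyant unit weight γ' = γ_sat − γ_w while the driving shear stress uses γ_sat:
FS = [c' + γ' z cos²β tanφ'] / [γ_sat z sinβ cosβ]
(For c' = 0 this reduces to FS = (γ'/γ_sat)·tanφ'/tanβ.)
γ' = 19.9 − 9.81 = 10.09 kN/m³
Numerator = 0.0 + 10.09·1.7·cos²9.8°·tan29.1° = 0.0 + 10.09·1.7·0.9710·0.5566 = 9.271 kPa
Denominator = 19.9·1.7·sin9.8°·cos9.8° = 19.9·1.7·0.1702·0.9854 = 5.674 kPa
FS = 9.271 / 5.674 = 1.634

FS = 1.63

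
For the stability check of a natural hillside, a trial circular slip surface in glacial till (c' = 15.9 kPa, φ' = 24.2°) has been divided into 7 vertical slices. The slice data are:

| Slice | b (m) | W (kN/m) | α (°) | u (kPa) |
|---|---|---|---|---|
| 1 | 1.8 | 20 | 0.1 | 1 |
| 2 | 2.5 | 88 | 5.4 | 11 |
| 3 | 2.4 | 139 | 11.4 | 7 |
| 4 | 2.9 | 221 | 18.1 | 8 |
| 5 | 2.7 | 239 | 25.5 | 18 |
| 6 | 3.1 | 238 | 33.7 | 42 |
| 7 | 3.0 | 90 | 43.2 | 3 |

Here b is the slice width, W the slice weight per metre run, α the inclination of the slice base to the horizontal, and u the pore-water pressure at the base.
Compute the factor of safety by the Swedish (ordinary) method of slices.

FS = 1.54

Ordinary method of slices: FS = Σ[c'·Δl_i + (W_i cosα_i − u_i·Δl_i)·tanφ'] / Σ W_i sinα_i, with Δl_i = b_i / cosα_i.
Slice 1: Δl = 1.8/cos0.1° = 1.800 m; N'_1 = 20·cos0.1° − 1·1.800 = 18.2; c'Δl = 28.62; W sinα = 0.0
Slice 2: Δl = 2.5/cos5.4° = 2.511 m; N'_2 = 88·cos5.4° − 11·2.511 = 60.0; c'Δl = 39.93; W sinα = 8.3
Slice 3: Δl = 2.4/cos11.4° = 2.448 m; N'_3 = 139·cos11.4° − 7·2.448 = 119.1; c'Δl = 38.93; W sinα = 27.5
Slice 4: Δl = 2.9/cos18.1° = 3.051 m; N'_4 = 221·cos18.1° − 8·3.051 = 185.7; c'Δl = 48.51; W sinα = 68.7
Slice 5: Δl = 2.7/cos25.5° = 2.991 m; N'_5 = 239·cos25.5° − 18·2.991 = 161.9; c'Δl = 47.56; W sinα = 102.9
Slice 6: Δl = 3.1/cos33.7° = 3.726 m; N'_6 = 238·cos33.7° − 42·3.726 = 41.5; c'Δl = 59.25; W sinα = 132.1
Slice 7: Δl = 3.0/cos43.2° = 4.115 m; N'_7 = 90·cos43.2° − 3·4.115 = 53.3; c'Δl = 65.43; W sinα = 61.6
Σc'Δl = 328.2 kN/m; ΣN' = 639.6 kN/m; ΣW sinα = 401.0 kN/m
Resisting = 328.2 + 639.6·tan24.2° = 328.2 + 287.4 = 615.7 kN/m
FS = 615.7 / 401.0 = 1.535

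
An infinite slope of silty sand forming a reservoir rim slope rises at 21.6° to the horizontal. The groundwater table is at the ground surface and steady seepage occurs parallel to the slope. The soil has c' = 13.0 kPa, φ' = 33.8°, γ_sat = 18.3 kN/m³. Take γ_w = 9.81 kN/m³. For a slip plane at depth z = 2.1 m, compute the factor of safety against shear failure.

FS = 1.77

With seepage parallel to the slope and the water table at the surface, the effective normal stress on the slip plane uses the buoyant unit weight γ' = γ_sat − γ_w while the driving shear stress uses γ_sat:
FS = [c' + γ' z cos²β tanφ'] / [γ_sat z sinβ cosβ]
γ' = 18.3 − 9.81 = 8.49 kN/m³
Numerator = 13.0 + 8.49·2.1·cos²21.6°·tan33.8° = 13.0 + 8.49·2.1·0.8645·0.6694 = 23.318 kPa
Denominator = 18.3·2.1·sin21.6°·cos21.6° = 18.3·2.1·0.3681·0.9298 = 13.154 kPa
FS = 23.318 / 13.154 = 1.773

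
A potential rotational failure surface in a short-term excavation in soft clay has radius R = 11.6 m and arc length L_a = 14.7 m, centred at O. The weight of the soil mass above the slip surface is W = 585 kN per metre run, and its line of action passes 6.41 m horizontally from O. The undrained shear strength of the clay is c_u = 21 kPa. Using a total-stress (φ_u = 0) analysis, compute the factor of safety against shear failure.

Taking moments about the centre O, the resisting moment is provided by the undrained shear strength acting along the arc:
M_R = c_u·L_a·R = 21·14.70·11.6 = 3580.9 kN·m/m
M_D = W·d = 585·6.41 = 3749.8 kN·m/m
FS = M_R / M_D = 3580.9 / 3749.8 = 0.955

FS = 0.95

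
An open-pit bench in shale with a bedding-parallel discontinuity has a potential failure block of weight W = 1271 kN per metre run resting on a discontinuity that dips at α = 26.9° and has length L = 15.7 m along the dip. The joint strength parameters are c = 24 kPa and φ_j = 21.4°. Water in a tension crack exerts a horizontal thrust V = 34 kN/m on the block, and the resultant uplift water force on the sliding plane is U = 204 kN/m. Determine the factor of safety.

Resolving the block weight along and normal to the plane and applying the Mohr–Coulomb strength on the joint:
N' = W cosα − U − V sinα = 1271·cos26.9° − 204 − 34·sin26.9° = 914.1 kN/m
Driving force T = W sinα + V cosα = 1271·sin26.9° + 34·cos26.9° = 605.4 kN/m
Resisting force R = c·L + N'·tanφ_j = 24·15.7 + 914.1·tan21.4° = 376.8 + 358.2 = 735.0 kN/m
FS = R / T = 735.0 / 605.4 = 1.214

FS = 1.21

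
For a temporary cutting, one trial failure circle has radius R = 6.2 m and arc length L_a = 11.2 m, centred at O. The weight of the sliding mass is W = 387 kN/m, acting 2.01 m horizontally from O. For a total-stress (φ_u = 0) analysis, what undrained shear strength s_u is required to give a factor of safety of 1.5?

s_u = 16.8 kPa

FS = s_u·L_a·R / (W·d), so s_u = FS·W·d / (L_a·R).
s_u = 1.5·387·2.01 / (11.20·6.2) = 1166.8 / 69.44 = 16.80 kPa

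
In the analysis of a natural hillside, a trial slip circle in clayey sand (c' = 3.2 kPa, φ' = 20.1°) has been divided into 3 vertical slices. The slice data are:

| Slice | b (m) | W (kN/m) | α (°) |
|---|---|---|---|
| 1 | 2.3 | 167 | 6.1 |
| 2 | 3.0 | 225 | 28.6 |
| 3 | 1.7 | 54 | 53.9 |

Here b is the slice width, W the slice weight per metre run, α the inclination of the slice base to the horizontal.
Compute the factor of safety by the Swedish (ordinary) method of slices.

FS = 1.02

Ordinary method of slices: FS = Σ[c'·Δl_i + (W_i cosα_i)·tanφ'] / Σ W_i sinα_i, with Δl_i = b_i / cosα_i.
Slice 1: Δl = 2.3/cos6.1° = 2.313 m; N'_1 = 167·cos6.1° = 166.1; c'Δl = 7.40; W sinα = 17.7
Slice 2: Δl = 3.0/cos28.6° = 3.417 m; N'_2 = 225·cos28.6° = 197.5; c'Δl = 10.93; W sinα = 107.7
Slice 3: Δl = 1.7/cos53.9° = 2.885 m; N'_3 = 54·cos53.9° = 31.8; c'Δl = 9.23; W sinα = 43.6
Σc'Δl = 27.6 kN/m; ΣN' = 395.4 kN/m; ΣW sinα = 169.1 kN/m
Resisting = 27.6 + 395.4·tan20.1° = 27.6 + 144.7 = 172.3 kN/m
FS = 172.3 / 169.1 = 1.019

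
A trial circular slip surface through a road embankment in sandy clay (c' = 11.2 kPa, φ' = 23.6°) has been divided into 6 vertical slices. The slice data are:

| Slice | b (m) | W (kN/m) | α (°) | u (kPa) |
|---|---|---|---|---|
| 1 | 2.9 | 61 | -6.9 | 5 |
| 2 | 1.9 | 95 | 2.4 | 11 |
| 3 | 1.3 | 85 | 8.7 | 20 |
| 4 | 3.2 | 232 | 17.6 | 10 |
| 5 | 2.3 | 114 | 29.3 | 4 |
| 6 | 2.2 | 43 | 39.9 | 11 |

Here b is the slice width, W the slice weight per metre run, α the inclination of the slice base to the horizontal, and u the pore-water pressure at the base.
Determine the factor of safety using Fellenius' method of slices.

Ordinary method of slices: FS = Σ[c'·Δl_i + (W_i cosα_i − u_i·Δl_i)·tanφ'] / Σ W_i sinα_i, with Δl_i = b_i / cosα_i.
Slice 1: Δl = 2.9/cos(-6.9°) = 2.921 m; N'_1 = 61·cos(-6.9°) − 5·2.921 = 46.0; c'Δl = 32.72; W sinα = -7.3
Slice 2: Δl = 1.9/cos2.4° = 1.902 m; N'_2 = 95·cos2.4° − 11·1.902 = 74.0; c'Δl = 21.30; W sinα = 4.0
Slice 3: Δl = 1.3/cos8.7° = 1.315 m; N'_3 = 85·cos8.7° − 20·1.315 = 57.7; c'Δl = 14.73; W sinα = 12.9
Slice 4: Δl = 3.2/cos17.6° = 3.357 m; N'_4 = 232·cos17.6° − 10·3.357 = 187.6; c'Δl = 37.60; W sinα = 70.1
Slice 5: Δl = 2.3/cos29.3° = 2.637 m; N'_5 = 114·cos29.3° − 4·2.637 = 88.9; c'Δl = 29.54; W sinα = 55.8
Slice 6: Δl = 2.2/cos39.9° = 2.868 m; N'_6 = 43·cos39.9° − 11·2.868 = 1.4; c'Δl = 32.12; W sinα = 27.6
Σc'Δl = 168.0 kN/m; ΣN' = 455.5 kN/m; ΣW sinα = 163.0 kN/m
Resisting = 168.0 + 455.5·tan23.6° = 168.0 + 199.0 = 367.0 kN/m
FS = 367.0 / 163.0 = 2.251

FS = 2.25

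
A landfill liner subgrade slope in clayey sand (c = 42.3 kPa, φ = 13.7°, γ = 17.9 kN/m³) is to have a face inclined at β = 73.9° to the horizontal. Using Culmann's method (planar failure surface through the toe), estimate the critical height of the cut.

H_c = 17.54 m

Culmann's analysis gives the critical failure plane at α_cr = (β + φ)/2 = (73.9 + 13.7)/2 = 43.8°, and the critical height
H_c = (4c/γ) · sinβ cosφ / [1 − cos(β − φ)]
    = (4·42.3/17.9) · sin73.9°·cos13.7° / [1 − cos(60.2°)]
    = 9.453 · 0.9608·0.9715 / [1 − 0.4970]
    = 9.453 · 0.9334 / 0.5030
    = 17.54 m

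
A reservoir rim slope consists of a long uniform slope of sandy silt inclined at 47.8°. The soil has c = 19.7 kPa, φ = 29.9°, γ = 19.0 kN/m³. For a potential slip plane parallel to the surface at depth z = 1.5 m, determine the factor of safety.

FS = 1.91

For an infinite slope with a slip plane parallel to the surface (no pore pressure): FS = [c + γz cos²β tanφ] / [γz sinβ cosβ].
γz = 19.0·1.5 = 28.50 kN/m²
Numerator = 19.7 + 28.50·cos²47.8°·tan29.9° = 19.7 + 28.50·0.4512·0.5750 = 27.095 kPa
Denominator = 28.50·sin47.8°·cos47.8° = 28.50·0.7408·0.6717 = 14.182 kPa
FS = 27.095 / 14.182 = 1.910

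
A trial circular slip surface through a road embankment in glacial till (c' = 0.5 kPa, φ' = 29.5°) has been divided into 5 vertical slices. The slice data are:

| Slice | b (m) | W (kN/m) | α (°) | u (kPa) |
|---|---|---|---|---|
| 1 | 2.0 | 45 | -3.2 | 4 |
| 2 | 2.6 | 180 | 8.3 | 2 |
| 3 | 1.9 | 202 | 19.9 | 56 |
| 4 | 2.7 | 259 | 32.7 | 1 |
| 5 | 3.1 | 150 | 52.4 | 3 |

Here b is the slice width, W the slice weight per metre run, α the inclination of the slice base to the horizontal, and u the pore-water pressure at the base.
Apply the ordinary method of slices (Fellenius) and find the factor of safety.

Ordinary method of slices: FS = Σ[c'·Δl_i + (W_i cosα_i − u_i·Δl_i)·tanφ'] / Σ W_i sinα_i, with Δl_i = b_i / cosα_i.
Slice 1: Δl = 2.0/cos(-3.2°) = 2.003 m; N'_1 = 45·cos(-3.2°) − 4·2.003 = 36.9; c'Δl = 1.00; W sinα = -2.5
Slice 2: Δl = 2.6/cos8.3° = 2.628 m; N'_2 = 180·cos8.3° − 2·2.628 = 172.9; c'Δl = 1.31; W sinα = 26.0
Slice 3: Δl = 1.9/cos19.9° = 2.021 m; N'_3 = 202·cos19.9° − 56·2.021 = 76.8; c'Δl = 1.01; W sinα = 68.8
Slice 4: Δl = 2.7/cos32.7° = 3.209 m; N'_4 = 259·cos32.7° − 1·3.209 = 214.7; c'Δl = 1.60; W sinα = 139.9
Slice 5: Δl = 3.1/cos52.4° = 5.081 m; N'_5 = 150·cos52.4° − 3·5.081 = 76.3; c'Δl = 2.54; W sinα = 118.8
Σc'Δl = 7.5 kN/m; ΣN' = 577.6 kN/m; ΣW sinα = 351.0 kN/m
Resisting = 7.5 + 577.6·tan29.5° = 7.5 + 326.8 = 334.2 kN/m
FS = 334.2 / 351.0 = 0.952

FS = 0.95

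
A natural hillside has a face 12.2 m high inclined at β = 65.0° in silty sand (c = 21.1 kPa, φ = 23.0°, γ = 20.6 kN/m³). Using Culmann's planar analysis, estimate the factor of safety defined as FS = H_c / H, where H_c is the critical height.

FS = 1.09

H_c = (4c/γ) · sinβ cosφ / [1 − cos(β − φ)]
    = (4·21.1/20.6) · sin65.0°·cos23.0° / [1 − cos42.0°]
    = 4.097 · 0.8343 / 0.2569 = 13.31 m
FS = H_c / H = 13.31 / 12.2 = 1.091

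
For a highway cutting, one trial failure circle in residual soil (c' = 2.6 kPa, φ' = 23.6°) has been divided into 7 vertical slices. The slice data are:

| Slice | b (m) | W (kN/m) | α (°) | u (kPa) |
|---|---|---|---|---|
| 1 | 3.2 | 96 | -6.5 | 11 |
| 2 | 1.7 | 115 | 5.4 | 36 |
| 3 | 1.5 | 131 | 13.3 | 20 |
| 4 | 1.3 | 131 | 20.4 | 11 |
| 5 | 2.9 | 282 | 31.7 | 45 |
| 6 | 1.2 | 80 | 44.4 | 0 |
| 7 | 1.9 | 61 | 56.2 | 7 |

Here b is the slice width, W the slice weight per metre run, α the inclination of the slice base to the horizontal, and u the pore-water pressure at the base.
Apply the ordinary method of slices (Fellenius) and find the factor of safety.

FS = 0.75

Ordinary method of slices: FS = Σ[c'·Δl_i + (W_i cosα_i − u_i·Δl_i)·tanφ'] / Σ W_i sinα_i, with Δl_i = b_i / cosα_i.
Slice 1: Δl = 3.2/cos(-6.5°) = 3.221 m; N'_1 = 96·cos(-6.5°) − 11·3.221 = 60.0; c'Δl = 8.37; W sinα = -10.9
Slice 2: Δl = 1.7/cos5.4° = 1.708 m; N'_2 = 115·cos5.4° − 36·1.708 = 53.0; c'Δl = 4.44; W sinα = 10.8
Slice 3: Δl = 1.5/cos13.3° = 1.541 m; N'_3 = 131·cos13.3° − 20·1.541 = 96.7; c'Δl = 4.01; W sinα = 30.1
Slice 4: Δl = 1.3/cos20.4° = 1.387 m; N'_4 = 131·cos20.4° − 11·1.387 = 107.5; c'Δl = 3.61; W sinα = 45.7
Slice 5: Δl = 2.9/cos31.7° = 3.409 m; N'_5 = 282·cos31.7° − 45·3.409 = 86.5; c'Δl = 8.86; W sinα = 148.2
Slice 6: Δl = 1.2/cos44.4° = 1.680 m; N'_6 = 80·cos44.4° − 0·1.680 = 57.2; c'Δl = 4.37; W sinα = 56.0
Slice 7: Δl = 1.9/cos56.2° = 3.415 m; N'_7 = 61·cos56.2° − 7·3.415 = 10.0; c'Δl = 8.88; W sinα = 50.7
Σc'Δl = 42.5 kN/m; ΣN' = 470.9 kN/m; ΣW sinα = 330.6 kN/m
Resisting = 42.5 + 470.9·tan23.6° = 42.5 + 205.7 = 248.3 kN/m
FS = 248.3 / 330.6 = 0.751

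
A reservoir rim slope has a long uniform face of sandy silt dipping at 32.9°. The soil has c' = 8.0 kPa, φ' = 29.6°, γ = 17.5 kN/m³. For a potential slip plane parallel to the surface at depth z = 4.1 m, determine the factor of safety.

For an infinite slope with a slip plane parallel to the surface (no pore pressure): FS = [c' + γz cos²β tanφ'] / [γz sinβ cosβ].
γz = 17.5·4.1 = 71.75 kN/m²
Numerator = 8.0 + 71.75·cos²32.9°·tan29.6° = 8.0 + 71.75·0.7050·0.5681 = 36.734 kPa
Denominator = 71.75·sin32.9°·cos32.9° = 71.75·0.5432·0.8396 = 32.722 kPa
FS = 36.734 / 32.722 = 1.123

FS = 1.12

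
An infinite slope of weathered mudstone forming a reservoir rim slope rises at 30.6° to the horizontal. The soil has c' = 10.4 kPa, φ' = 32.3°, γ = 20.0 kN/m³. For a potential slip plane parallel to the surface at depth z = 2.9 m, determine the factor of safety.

FS = 1.48

For an infinite slope with a slip plane parallel to the surface (no pore pressure): FS = [c' + γz cos²β tanφ'] / [γz sinβ cosβ].
γz = 20.0·2.9 = 58.00 kN/m²
Numerator = 10.4 + 58.00·cos²30.6°·tan32.3° = 10.4 + 58.00·0.7409·0.6322 = 37.565 kPa
Denominator = 58.00·sin30.6°·cos30.6° = 58.00·0.5090·0.8607 = 25.413 kPa
FS = 37.565 / 25.413 = 1.478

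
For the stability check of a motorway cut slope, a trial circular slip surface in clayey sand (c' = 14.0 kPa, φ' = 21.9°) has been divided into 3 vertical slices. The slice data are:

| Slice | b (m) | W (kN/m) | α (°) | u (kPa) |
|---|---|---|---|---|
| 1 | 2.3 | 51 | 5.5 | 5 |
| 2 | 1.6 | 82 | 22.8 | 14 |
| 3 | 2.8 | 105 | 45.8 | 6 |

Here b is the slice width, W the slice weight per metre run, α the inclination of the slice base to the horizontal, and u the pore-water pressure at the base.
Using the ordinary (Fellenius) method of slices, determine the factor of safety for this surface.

FS = 1.51

Ordinary method of slices: FS = Σ[c'·Δl_i + (W_i cosα_i − u_i·Δl_i)·tanφ'] / Σ W_i sinα_i, with Δl_i = b_i / cosα_i.
Slice 1: Δl = 2.3/cos5.5° = 2.311 m; N'_1 = 51·cos5.5° − 5·2.311 = 39.2; c'Δl = 32.35; W sinα = 4.9
Slice 2: Δl = 1.6/cos22.8° = 1.736 m; N'_2 = 82·cos22.8° − 14·1.736 = 51.3; c'Δl = 24.30; W sinα = 31.8
Slice 3: Δl = 2.8/cos45.8° = 4.016 m; N'_3 = 105·cos45.8° − 6·4.016 = 49.1; c'Δl = 56.23; W sinα = 75.3
Σc'Δl = 112.9 kN/m; ΣN' = 139.6 kN/m; ΣW sinα = 111.9 kN/m
Resisting = 112.9 + 139.6·tan21.9° = 112.9 + 56.1 = 169.0 kN/m
FS = 169.0 / 111.9 = 1.510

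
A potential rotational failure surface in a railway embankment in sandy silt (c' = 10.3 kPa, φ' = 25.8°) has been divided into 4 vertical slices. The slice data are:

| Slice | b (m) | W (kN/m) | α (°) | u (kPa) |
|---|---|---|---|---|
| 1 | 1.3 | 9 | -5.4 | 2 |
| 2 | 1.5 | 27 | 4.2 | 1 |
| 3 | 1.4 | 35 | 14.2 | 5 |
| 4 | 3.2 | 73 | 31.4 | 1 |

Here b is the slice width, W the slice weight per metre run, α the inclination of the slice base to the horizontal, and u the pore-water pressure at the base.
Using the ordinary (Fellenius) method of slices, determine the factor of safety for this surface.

FS = 2.91

Ordinary method of slices: FS = Σ[c'·Δl_i + (W_i cosα_i − u_i·Δl_i)·tanφ'] / Σ W_i sinα_i, with Δl_i = b_i / cosα_i.
Slice 1: Δl = 1.3/cos(-5.4°) = 1.306 m; N'_1 = 9·cos(-5.4°) − 2·1.306 = 6.3; c'Δl = 13.45; W sinα = -0.8
Slice 2: Δl = 1.5/cos4.2° = 1.504 m; N'_2 = 27·cos4.2° − 1·1.504 = 25.4; c'Δl = 15.49; W sinα = 2.0
Slice 3: Δl = 1.4/cos14.2° = 1.444 m; N'_3 = 35·cos14.2° − 5·1.444 = 26.7; c'Δl = 14.87; W sinα = 8.6
Slice 4: Δl = 3.2/cos31.4° = 3.749 m; N'_4 = 73·cos31.4° − 1·3.749 = 58.6; c'Δl = 38.62; W sinα = 38.0
Σc'Δl = 82.4 kN/m; ΣN' = 117.0 kN/m; ΣW sinα = 47.7 kN/m
Resisting = 82.4 + 117.0·tan25.8° = 82.4 + 56.6 = 139.0 kN/m
FS = 139.0 / 47.7 = 2.911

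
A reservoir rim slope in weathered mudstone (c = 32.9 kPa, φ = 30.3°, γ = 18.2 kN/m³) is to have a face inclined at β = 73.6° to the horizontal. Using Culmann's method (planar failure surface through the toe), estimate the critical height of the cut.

H_c = 22.00 m

Culmann's analysis gives the critical failure plane at α_cr = (β + φ)/2 = (73.6 + 30.3)/2 = 51.9°, and the critical height
H_c = (4c/γ) · sinβ cosφ / [1 − cos(β − φ)]
    = (4·32.9/18.2) · sin73.6°·cos30.3° / [1 − cos(43.3°)]
    = 7.231 · 0.9593·0.8634 / [1 − 0.7278]
    = 7.231 · 0.8283 / 0.2722
    = 22.00 m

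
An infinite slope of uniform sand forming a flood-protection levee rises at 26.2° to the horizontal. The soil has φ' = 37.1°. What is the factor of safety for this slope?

FS = 1.54

For a dry cohesionless infinite slope the factor of safety is FS = tanφ' / tanβ.
FS = tan37.1° / tan26.2° = 0.7563 / 0.4921 = 1.537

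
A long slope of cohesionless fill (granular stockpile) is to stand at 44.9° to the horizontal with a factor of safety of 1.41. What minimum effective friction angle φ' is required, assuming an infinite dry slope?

FS = tanφ'/tanβ ⇒ tanφ' = FS · tanβ = 1.41 · tan44.9° = 1.4051
φ' = arctan(1.4051) = 54.56°

φ' = 54.6°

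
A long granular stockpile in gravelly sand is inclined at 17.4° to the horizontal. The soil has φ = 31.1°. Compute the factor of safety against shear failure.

For a dry cohesionless infinite slope the factor of safety is FS = tanφ / tanβ.
FS = tan31.1° / tan17.4° = 0.6032 / 0.3134 = 1.925

FS = 1.92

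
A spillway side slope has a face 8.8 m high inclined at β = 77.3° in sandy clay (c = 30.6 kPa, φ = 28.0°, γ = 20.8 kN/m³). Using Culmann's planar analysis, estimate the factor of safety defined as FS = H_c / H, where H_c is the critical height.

H_c = (4c/γ) · sinβ cosφ / [1 − cos(β − φ)]
    = (4·30.6/20.8) · sin77.3°·cos28.0° / [1 − cos49.3°]
    = 5.885 · 0.8613 / 0.3479 = 14.57 m
FS = H_c / H = 14.57 / 8.8 = 1.656

FS = 1.66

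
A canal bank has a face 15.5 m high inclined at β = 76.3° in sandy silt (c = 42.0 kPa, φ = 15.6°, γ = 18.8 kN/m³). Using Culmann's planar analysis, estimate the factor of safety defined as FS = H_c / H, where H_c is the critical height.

H_c = (4c/γ) · sinβ cosφ / [1 − cos(β − φ)]
    = (4·42.0/18.8) · sin76.3°·cos15.6° / [1 − cos60.7°]
    = 8.936 · 0.9358 / 0.5106 = 16.38 m
FS = H_c / H = 16.38 / 15.5 = 1.057

FS = 1.06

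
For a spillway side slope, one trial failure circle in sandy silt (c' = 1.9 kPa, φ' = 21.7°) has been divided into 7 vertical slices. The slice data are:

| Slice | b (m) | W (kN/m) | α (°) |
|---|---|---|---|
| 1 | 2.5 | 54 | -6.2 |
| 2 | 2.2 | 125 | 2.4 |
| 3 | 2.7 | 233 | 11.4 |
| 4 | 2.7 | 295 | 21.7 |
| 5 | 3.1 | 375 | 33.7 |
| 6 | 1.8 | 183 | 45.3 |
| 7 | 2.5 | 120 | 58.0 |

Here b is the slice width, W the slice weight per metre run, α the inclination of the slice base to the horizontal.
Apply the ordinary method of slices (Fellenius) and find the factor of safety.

Ordinary method of slices: FS = Σ[c'·Δl_i + (W_i cosα_i)·tanφ'] / Σ W_i sinα_i, with Δl_i = b_i / cosα_i.
Slice 1: Δl = 2.5/cos(-6.2°) = 2.515 m; N'_1 = 54·cos(-6.2°) = 53.7; c'Δl = 4.78; W sinα = -5.8
Slice 2: Δl = 2.2/cos2.4° = 2.202 m; N'_2 = 125·cos2.4° = 124.9; c'Δl = 4.18; W sinα = 5.2
Slice 3: Δl = 2.7/cos11.4° = 2.754 m; N'_3 = 233·cos11.4° = 228.4; c'Δl = 5.23; W sinα = 46.1
Slice 4: Δl = 2.7/cos21.7° = 2.906 m; N'_4 = 295·cos21.7° = 274.1; c'Δl = 5.52; W sinα = 109.1
Slice 5: Δl = 3.1/cos33.7° = 3.726 m; N'_5 = 375·cos33.7° = 312.0; c'Δl = 7.08; W sinα = 208.1
Slice 6: Δl = 1.8/cos45.3° = 2.559 m; N'_6 = 183·cos45.3° = 128.7; c'Δl = 4.86; W sinα = 130.1
Slice 7: Δl = 2.5/cos58.0° = 4.718 m; N'_7 = 120·cos58.0° = 63.6; c'Δl = 8.96; W sinα = 101.8
Σc'Δl = 40.6 kN/m; ΣN' = 1185.4 kN/m; ΣW sinα = 594.4 kN/m
Resisting = 40.6 + 1185.4·tan21.7° = 40.6 + 471.7 = 512.3 kN/m
FS = 512.3 / 594.4 = 0.862

FS = 0.86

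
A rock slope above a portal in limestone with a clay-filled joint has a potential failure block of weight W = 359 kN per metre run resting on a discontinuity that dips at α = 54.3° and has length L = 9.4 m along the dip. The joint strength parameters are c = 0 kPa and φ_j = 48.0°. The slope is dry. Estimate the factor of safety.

Resolving the block weight along and normal to the plane and applying the Mohr–Coulomb strength on the joint:
N' = W cosα = 359·cos54.3° = 209.5 kN/m
Driving force T = W sinα = 359·sin54.3° = 291.5 kN/m
Resisting force R = c·L + N'·tanφ_j = 0·9.4 + 209.5·tan48.0° = 0.0 + 232.7 = 232.7 kN/m
FS = R / T = 232.7 / 291.5 = 0.798

FS = 0.80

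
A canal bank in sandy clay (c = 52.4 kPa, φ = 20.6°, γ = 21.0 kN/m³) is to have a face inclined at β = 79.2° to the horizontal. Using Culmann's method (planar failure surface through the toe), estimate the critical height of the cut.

Culmann's analysis gives the critical failure plane at α_cr = (β + φ)/2 = (79.2 + 20.6)/2 = 49.9°, and the critical height
H_c = (4c/γ) · sinβ cosφ / [1 − cos(β − φ)]
    = (4·52.4/21.0) · sin79.2°·cos20.6° / [1 − cos(58.6°)]
    = 9.981 · 0.9823·0.9361 / [1 − 0.5210]
    = 9.981 · 0.9195 / 0.4790
    = 19.16 m

H_c = 19.16 m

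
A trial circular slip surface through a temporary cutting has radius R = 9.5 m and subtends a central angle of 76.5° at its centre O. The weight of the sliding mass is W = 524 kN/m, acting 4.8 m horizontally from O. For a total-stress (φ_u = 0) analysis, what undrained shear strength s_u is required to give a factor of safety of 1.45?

FS = s_u·L_a·R / (W·d), so s_u = FS·W·d / (L_a·R).
Arc length L_a = R·θ = 9.5·(76.5°·π/180) = 9.5·1.3352 = 12.68 m
s_u = 1.45·524·4.8 / (12.68·9.5) = 3647.0 / 120.50 = 30.27 kPa

s_u = 30.3 kPa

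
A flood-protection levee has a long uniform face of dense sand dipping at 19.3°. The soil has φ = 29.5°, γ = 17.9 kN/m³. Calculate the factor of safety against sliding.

FS = 1.62

For a dry cohesionless infinite slope the factor of safety is FS = tanφ / tanβ.
FS = tan29.5° / tan19.3° = 0.5658 / 0.3502 = 1.616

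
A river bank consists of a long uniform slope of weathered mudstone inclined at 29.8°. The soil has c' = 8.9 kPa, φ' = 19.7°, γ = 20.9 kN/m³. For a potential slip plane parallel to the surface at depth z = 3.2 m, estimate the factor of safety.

FS = 0.93

For an infinite slope with a slip plane parallel to the surface (no pore pressure): FS = [c' + γz cos²β tanφ'] / [γz sinβ cosβ].
γz = 20.9·3.2 = 66.88 kN/m²
Numerator = 8.9 + 66.88·cos²29.8°·tan19.7° = 8.9 + 66.88·0.7530·0.3581 = 26.932 kPa
Denominator = 66.88·sin29.8°·cos29.8° = 66.88·0.4970·0.8678 = 28.842 kPa
FS = 26.932 / 28.842 = 0.934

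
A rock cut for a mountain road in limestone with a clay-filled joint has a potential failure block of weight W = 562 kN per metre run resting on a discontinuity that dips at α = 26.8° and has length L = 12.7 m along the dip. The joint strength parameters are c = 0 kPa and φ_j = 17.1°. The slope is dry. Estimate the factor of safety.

FS = 0.61

Resolving the block weight along and normal to the plane and applying the Mohr–Coulomb strength on the joint:
N' = W cosα = 562·cos26.8° = 501.6 kN/m
Driving force T = W sinα = 562·sin26.8° = 253.4 kN/m
Resisting force R = c·L + N'·tanφ_j = 0·12.7 + 501.6·tan17.1° = 0.0 + 154.3 = 154.3 kN/m
FS = R / T = 154.3 / 253.4 = 0.609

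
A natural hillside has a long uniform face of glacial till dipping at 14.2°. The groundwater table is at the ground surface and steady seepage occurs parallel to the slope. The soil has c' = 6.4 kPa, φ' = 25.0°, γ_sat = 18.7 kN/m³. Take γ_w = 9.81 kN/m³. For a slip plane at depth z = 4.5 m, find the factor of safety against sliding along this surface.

With seepage parallel to the slope and the water table at the surface, the effective normal stress on the slip plane uses the buoyant unit weight γ' = γ_sat − γ_w while the driving shear stress uses γ_sat:
FS = [c' + γ' z cos²β tanφ'] / [γ_sat z sinβ cosβ]
γ' = 18.7 − 9.81 = 8.89 kN/m³
Numerator = 6.4 + 8.89·4.5·cos²14.2°·tan25.0° = 6.4 + 8.89·4.5·0.9398·0.4663 = 23.932 kPa
Denominator = 18.7·4.5·sin14.2°·cos14.2° = 18.7·4.5·0.2453·0.9694 = 20.012 kPa
FS = 23.932 / 20.012 = 1.196

FS = 1.20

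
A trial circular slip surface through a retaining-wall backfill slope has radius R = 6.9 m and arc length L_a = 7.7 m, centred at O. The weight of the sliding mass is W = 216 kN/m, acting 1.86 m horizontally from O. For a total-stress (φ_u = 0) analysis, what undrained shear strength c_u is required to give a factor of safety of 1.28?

c_u = 9.7 kPa

FS = c_u·L_a·R / (W·d), so c_u = FS·W·d / (L_a·R).
c_u = 1.28·216·1.86 / (7.70·6.9) = 514.3 / 53.13 = 9.68 kPa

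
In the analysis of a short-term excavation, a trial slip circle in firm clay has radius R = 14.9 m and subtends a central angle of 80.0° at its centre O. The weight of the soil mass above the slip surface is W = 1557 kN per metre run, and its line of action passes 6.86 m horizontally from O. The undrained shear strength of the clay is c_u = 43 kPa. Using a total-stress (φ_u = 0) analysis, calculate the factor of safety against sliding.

Taking moments about the centre O, the resisting moment is provided by the undrained shear strength acting along the arc:
Arc length L_a = R·θ = 14.9·(80.0°·π/180) = 14.9·1.3963 = 20.80 m
M_R = c_u·L_a·R = 43·20.80·14.9 = 13329.3 kN·m/m
M_D = W·d = 1557·6.86 = 10681.0 kN·m/m
FS = M_R / M_D = 13329.3 / 10681.0 = 1.248

FS = 1.25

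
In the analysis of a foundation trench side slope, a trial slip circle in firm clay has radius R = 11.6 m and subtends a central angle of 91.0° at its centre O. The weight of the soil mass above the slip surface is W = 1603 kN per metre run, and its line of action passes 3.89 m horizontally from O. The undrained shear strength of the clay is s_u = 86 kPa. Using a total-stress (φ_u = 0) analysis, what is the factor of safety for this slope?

Taking moments about the centre O, the resisting moment is provided by the undrained shear strength acting along the arc:
Arc length L_a = R·θ = 11.6·(91.0°·π/180) = 11.6·1.5882 = 18.42 m
M_R = s_u·L_a·R = 86·18.42·11.6 = 18379.5 kN·m/m
M_D = W·d = 1603·3.89 = 6235.7 kN·m/m
FS = M_R / M_D = 18379.5 / 6235.7 = 2.947

FS = 2.95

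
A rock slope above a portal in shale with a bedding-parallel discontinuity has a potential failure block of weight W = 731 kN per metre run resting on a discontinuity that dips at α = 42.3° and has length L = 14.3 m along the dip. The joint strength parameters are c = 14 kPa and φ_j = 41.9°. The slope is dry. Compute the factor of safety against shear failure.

Resolving the block weight along and normal to the plane and applying the Mohr–Coulomb strength on the joint:
N' = W cosα = 731·cos42.3° = 540.7 kN/m
Driving force T = W sinα = 731·sin42.3° = 492.0 kN/m
Resisting force R = c·L + N'·tanφ_j = 14·14.3 + 540.7·tan41.9° = 200.2 + 485.1 = 685.3 kN/m
FS = R / T = 685.3 / 492.0 = 1.393

FS = 1.39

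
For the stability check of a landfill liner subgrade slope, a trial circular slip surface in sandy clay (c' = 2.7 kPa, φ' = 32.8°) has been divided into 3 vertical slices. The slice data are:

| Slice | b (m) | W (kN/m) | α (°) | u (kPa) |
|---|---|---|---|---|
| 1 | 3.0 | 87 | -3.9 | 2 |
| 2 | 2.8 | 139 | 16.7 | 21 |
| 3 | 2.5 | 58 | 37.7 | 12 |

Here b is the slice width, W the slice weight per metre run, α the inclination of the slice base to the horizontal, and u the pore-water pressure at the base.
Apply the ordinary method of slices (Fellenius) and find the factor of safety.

FS = 1.84

Ordinary method of slices: FS = Σ[c'·Δl_i + (W_i cosα_i − u_i·Δl_i)·tanφ'] / Σ W_i sinα_i, with Δl_i = b_i / cosα_i.
Slice 1: Δl = 3.0/cos(-3.9°) = 3.007 m; N'_1 = 87·cos(-3.9°) − 2·3.007 = 80.8; c'Δl = 8.12; W sinα = -5.9
Slice 2: Δl = 2.8/cos16.7° = 2.923 m; N'_2 = 139·cos16.7° − 21·2.923 = 71.7; c'Δl = 7.89; W sinα = 39.9
Slice 3: Δl = 2.5/cos37.7° = 3.160 m; N'_3 = 58·cos37.7° − 12·3.160 = 8.0; c'Δl = 8.53; W sinα = 35.5
Σc'Δl = 24.5 kN/m; ΣN' = 160.5 kN/m; ΣW sinα = 69.5 kN/m
Resisting = 24.5 + 160.5·tan32.8° = 24.5 + 103.4 = 128.0 kN/m
FS = 128.0 / 69.5 = 1.842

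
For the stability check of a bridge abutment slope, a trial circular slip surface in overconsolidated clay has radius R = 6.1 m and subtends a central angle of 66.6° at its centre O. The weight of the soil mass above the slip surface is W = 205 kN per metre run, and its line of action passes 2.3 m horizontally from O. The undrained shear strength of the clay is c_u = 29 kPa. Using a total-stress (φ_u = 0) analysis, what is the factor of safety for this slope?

Taking moments about the centre O, the resisting moment is provided by the undrained shear strength acting along the arc:
Arc length L_a = R·θ = 6.1·(66.6°·π/180) = 6.1·1.1624 = 7.09 m
M_R = c_u·L_a·R = 29·7.09·6.1 = 1254.3 kN·m/m
M_D = W·d = 205·2.3 = 471.5 kN·m/m
FS = M_R / M_D = 1254.3 / 471.5 = 2.660

FS = 2.66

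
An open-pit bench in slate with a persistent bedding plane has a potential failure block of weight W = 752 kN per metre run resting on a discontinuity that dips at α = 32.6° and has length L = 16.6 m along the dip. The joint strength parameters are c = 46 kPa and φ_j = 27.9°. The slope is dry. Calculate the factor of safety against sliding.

Resolving the block weight along and normal to the plane and applying the Mohr–Coulomb strength on the joint:
N' = W cosα = 752·cos32.6° = 633.5 kN/m
Driving force T = W sinα = 752·sin32.6° = 405.2 kN/m
Resisting force R = c·L + N'·tanφ_j = 46·16.6 + 633.5·tan27.9° = 763.6 + 335.4 = 1099.0 kN/m
FS = R / T = 1099.0 / 405.2 = 2.713

FS = 2.71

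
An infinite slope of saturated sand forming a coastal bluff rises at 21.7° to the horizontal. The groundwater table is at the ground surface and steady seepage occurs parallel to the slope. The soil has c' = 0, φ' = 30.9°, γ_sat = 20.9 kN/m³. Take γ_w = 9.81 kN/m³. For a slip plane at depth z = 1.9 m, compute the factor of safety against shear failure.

FS = 0.80

With seepage parallel to the slope and the water table at the surface, the effective normal stress on the slip plane uses the buoyant unit weight γ' = γ_sat − γ_w while the driving shear stress uses γ_sat:
FS = [c' + γ' z cos²β tanφ'] / [γ_sat z sinβ cosβ]
(For c' = 0 this reduces to FS = (γ'/γ_sat)·tanφ'/tanβ.)
γ' = 20.9 − 9.81 = 11.09 kN/m³
Numerator = 0.0 + 11.09·1.9·cos²21.7°·tan30.9° = 0.0 + 11.09·1.9·0.8633·0.5985 = 10.887 kPa
Denominator = 20.9·1.9·sin21.7°·cos21.7° = 20.9·1.9·0.3697·0.9291 = 13.642 kPa
FS = 10.887 / 13.642 = 0.798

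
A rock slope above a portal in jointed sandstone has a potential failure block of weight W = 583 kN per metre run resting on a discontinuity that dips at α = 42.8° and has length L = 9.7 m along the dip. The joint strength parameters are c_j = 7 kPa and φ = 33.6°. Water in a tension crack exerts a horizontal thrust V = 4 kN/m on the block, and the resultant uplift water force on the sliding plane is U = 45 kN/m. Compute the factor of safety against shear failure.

Resolving the block weight along and normal to the plane and applying the Mohr–Coulomb strength on the joint:
N' = W cosα − U − V sinα = 583·cos42.8° − 45 − 4·sin42.8° = 380.0 kN/m
Driving force T = W sinα + V cosα = 583·sin42.8° + 4·cos42.8° = 399.0 kN/m
Resisting force R = c_j·L + N'·tanφ = 7·9.7 + 380.0·tan33.6° = 67.9 + 252.5 = 320.4 kN/m
FS = R / T = 320.4 / 399.0 = 0.803

FS = 0.80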